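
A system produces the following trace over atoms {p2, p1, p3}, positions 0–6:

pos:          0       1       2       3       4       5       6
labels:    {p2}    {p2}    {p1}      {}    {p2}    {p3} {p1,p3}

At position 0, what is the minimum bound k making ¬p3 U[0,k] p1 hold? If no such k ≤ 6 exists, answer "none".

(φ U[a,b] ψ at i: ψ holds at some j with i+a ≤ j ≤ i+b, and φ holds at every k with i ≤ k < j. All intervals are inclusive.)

2

Need earliest j ≥ 0 with p1, and ¬p3 at every k in [0,j-1].
  j=0: rhs fails.
  j=1: rhs fails.
  j=2: rhs holds; lhs holds on [0,1]. k = 2.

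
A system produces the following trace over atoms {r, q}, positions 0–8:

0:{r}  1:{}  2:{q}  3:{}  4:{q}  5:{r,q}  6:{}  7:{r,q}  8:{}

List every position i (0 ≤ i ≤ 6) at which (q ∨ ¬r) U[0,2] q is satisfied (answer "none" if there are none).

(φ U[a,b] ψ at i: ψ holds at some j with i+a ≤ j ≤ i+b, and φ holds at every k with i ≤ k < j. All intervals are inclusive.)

1, 2, 3, 4, 5, 6

Evaluate at each i in [0,6]:
  i=0: ✗ (lhs fails at k=0 before rhs at j=2)
  i=1: ✓ (rhs at j=2; lhs holds on [1,1])
  i=2: ✓ (rhs at j=2)
  i=3: ✓ (rhs at j=4; lhs holds on [3,3])
  i=4: ✓ (rhs at j=4)
  i=5: ✓ (rhs at j=5)
  i=6: ✓ (rhs at j=7; lhs holds on [6,6])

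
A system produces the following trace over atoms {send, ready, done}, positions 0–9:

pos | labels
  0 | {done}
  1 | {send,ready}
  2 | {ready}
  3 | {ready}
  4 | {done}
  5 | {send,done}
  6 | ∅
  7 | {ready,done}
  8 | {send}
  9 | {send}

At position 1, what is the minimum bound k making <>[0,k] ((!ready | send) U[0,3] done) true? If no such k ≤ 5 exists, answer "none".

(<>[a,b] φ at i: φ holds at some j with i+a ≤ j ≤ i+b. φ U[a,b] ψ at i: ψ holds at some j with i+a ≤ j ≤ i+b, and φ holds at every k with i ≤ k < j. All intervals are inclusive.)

Scan j = 1,2,… for ((!ready | send) U[0,3] done):
  j=1: fails
  j=2: fails
  j=3: fails
  j=4: holds
First hit at j=4, so smallest k = 4-1 = 3.

3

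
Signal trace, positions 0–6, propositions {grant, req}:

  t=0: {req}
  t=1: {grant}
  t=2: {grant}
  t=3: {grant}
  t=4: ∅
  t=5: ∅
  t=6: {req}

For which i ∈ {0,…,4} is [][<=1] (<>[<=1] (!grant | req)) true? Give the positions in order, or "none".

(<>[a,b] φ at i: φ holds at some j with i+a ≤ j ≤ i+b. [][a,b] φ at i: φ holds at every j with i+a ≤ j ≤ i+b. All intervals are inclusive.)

Evaluate at each i in [0,4]:
  i=0: ✗ (fails at j=1)
  i=1: ✗ (fails at j=1)
  i=2: ✗ (fails at j=2)
  i=3: ✓ (all of [3,4])
  i=4: ✓ (all of [4,5])

3, 4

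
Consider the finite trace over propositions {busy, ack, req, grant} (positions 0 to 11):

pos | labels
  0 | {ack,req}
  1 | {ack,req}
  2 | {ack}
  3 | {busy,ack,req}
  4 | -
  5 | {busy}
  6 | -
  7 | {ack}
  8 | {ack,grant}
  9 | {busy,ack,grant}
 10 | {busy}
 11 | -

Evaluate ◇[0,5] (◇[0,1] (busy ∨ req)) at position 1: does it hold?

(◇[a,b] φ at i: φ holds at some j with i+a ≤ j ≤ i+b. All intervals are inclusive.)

True

Check ◇[0,1] (busy ∨ req) at each j in [1,6]:
  j=1: holds (witness at 1)
  j=2: holds (witness at 3)
  j=3: holds (witness at 3)
  j=4: holds (witness at 5)
  j=5: holds (witness at 5)
  j=6: fails (none in [6,7])
Found at j=1 → formula holds.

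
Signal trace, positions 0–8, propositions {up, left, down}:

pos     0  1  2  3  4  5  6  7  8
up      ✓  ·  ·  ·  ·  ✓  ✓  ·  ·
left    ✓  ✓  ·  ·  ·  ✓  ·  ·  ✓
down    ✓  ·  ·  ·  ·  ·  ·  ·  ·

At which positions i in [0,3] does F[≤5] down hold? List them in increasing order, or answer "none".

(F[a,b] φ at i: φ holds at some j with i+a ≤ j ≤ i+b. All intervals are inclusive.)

0

Evaluate at each i in [0,3]:
  i=0: ✓ (witness j=0)
  i=1: ✗ (none in [1,6])
  i=2: ✗ (none in [2,7])
  i=3: ✗ (none in [3,8])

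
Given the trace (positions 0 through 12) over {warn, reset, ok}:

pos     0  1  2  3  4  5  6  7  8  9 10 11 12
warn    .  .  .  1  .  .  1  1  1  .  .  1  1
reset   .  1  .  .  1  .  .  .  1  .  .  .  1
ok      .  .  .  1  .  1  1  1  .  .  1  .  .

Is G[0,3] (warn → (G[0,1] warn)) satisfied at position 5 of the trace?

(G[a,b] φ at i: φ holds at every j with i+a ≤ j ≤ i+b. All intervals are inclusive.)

Does not hold

Check (warn → (G[0,1] warn)) at every j in [5,8]:
  j=5: antecedent false → ✓
  j=6: antecedent true; consequent holds on [6,7] → ✓
  j=7: antecedent true; consequent holds on [7,8] → ✓
  j=8: antecedent true; consequent fails at 9 → ✗
Fails at j=8 → formula fails.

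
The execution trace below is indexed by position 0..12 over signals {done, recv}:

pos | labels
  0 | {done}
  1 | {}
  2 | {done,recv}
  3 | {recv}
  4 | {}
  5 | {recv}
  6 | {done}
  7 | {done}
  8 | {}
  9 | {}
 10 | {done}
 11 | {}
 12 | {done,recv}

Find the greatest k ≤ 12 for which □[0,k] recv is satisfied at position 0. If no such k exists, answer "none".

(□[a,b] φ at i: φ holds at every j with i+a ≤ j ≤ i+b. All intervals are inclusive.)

none

recv must hold from j=0 onward; find where it first fails.
  j=0: fails → no k works.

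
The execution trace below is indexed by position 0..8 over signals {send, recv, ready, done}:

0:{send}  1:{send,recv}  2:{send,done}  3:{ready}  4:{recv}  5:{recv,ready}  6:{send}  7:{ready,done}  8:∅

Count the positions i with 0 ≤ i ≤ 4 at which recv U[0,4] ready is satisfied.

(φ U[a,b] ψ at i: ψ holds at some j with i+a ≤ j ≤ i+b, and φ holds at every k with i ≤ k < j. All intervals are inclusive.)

2

Evaluate at each i in [0,4]:
  i=0: ✗ (lhs fails at k=0 before rhs at j=3)
  i=1: ✗ (lhs fails at k=2 before rhs at j=3)
  i=2: ✗ (lhs fails at k=2 before rhs at j=3)
  i=3: ✓ (rhs at j=3)
  i=4: ✓ (rhs at j=5; lhs holds on [4,4])
Positions where it holds: {3, 4} → 2.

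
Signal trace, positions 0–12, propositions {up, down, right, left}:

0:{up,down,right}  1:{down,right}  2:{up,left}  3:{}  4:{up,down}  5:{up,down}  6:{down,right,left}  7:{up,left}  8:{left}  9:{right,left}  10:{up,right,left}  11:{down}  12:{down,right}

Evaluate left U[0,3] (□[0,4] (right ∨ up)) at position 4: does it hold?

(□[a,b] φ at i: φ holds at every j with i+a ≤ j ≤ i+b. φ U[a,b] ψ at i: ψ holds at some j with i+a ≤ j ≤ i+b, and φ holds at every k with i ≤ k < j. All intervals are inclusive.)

No

Need some j in [4,7] with □[0,4] (right ∨ up), and left at every k in [4,j-1].
  j=4: □[0,4] (right ∨ up) — fails at 8.
  j=5: □[0,4] (right ∨ up) — fails at 8.
  j=6: □[0,4] (right ∨ up) — fails at 8.
  j=7: □[0,4] (right ∨ up) — fails at 8.
No j in the window works → until fails.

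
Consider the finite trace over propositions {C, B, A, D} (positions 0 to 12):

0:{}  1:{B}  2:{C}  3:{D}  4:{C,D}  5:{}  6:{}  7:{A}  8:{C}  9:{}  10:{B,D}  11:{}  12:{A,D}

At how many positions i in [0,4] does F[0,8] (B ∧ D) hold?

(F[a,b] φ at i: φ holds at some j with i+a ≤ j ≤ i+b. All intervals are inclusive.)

Evaluate at each i in [0,4]:
  i=0: ✗ (none in [0,8])
  i=1: ✗ (none in [1,9])
  i=2: ✓ (witness j=10)
  i=3: ✓ (witness j=10)
  i=4: ✓ (witness j=10)
Positions where it holds: {2, 3, 4} → 3.

3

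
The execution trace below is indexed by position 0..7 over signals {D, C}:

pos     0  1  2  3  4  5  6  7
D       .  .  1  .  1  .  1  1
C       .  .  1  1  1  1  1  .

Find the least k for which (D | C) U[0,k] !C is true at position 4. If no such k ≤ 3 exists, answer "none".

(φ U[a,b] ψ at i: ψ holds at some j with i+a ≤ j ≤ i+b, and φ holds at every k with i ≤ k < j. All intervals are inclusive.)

3

Need earliest j ≥ 4 with !C, and (D | C) at every k in [4,j-1].
  j=4: rhs fails.
  j=5: rhs fails.
  j=6: rhs fails.
  j=7: rhs holds; lhs holds on [4,6]. k = 3.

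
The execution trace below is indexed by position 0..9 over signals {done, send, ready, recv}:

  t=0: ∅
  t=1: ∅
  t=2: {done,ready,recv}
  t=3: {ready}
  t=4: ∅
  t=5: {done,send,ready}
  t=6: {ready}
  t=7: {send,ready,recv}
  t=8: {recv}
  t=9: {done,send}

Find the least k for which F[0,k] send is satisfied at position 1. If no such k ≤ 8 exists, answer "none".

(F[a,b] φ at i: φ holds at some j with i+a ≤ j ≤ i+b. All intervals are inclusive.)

4

Scan j = 1,2,… for send:
  j=1: fails
  j=2: fails
  j=3: fails
  j=4: fails
  j=5: holds
First hit at j=5, so smallest k = 5-1 = 4.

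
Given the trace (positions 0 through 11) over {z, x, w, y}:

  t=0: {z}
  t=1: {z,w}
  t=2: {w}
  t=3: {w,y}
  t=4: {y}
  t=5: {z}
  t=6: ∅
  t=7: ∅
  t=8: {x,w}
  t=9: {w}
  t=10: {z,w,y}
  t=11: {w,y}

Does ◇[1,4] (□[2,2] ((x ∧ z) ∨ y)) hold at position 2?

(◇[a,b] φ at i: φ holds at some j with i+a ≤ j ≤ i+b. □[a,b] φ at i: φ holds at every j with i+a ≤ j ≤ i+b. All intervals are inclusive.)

Check □[2,2] ((x ∧ z) ∨ y) at each j in [3,6]:
  j=3: fails at 5
  j=4: fails at 6
  j=5: fails at 7
  j=6: fails at 8
No position in the window satisfies it → formula fails.

Does not hold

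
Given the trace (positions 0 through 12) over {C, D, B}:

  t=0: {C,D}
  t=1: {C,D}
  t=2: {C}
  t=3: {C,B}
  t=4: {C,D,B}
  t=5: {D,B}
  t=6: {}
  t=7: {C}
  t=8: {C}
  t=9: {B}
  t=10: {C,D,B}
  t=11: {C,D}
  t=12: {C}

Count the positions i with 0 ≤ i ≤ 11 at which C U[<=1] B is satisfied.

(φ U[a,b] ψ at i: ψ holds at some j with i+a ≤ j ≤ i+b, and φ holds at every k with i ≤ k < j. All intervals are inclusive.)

7

Evaluate at each i in [0,11]:
  i=0: ✗ (no rhs in [0,1])
  i=1: ✗ (no rhs in [1,2])
  i=2: ✓ (rhs at j=3; lhs holds on [2,2])
  i=3: ✓ (rhs at j=3)
  i=4: ✓ (rhs at j=4)
  i=5: ✓ (rhs at j=5)
  i=6: ✗ (no rhs in [6,7])
  i=7: ✗ (no rhs in [7,8])
  i=8: ✓ (rhs at j=9; lhs holds on [8,8])
  i=9: ✓ (rhs at j=9)
  i=10: ✓ (rhs at j=10)
  i=11: ✗ (no rhs in [11,12])
Positions where it holds: {2, 3, 4, 5, 8, 9, 10} → 7.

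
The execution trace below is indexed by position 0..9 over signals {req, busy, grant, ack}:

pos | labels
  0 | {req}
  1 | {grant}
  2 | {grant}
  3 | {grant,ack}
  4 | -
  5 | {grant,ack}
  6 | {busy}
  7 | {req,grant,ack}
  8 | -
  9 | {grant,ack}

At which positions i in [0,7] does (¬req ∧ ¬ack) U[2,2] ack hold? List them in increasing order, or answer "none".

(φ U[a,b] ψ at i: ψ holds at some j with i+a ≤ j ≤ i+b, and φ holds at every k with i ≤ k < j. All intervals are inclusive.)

1

Evaluate at each i in [0,7]:
  i=0: ✗ (no rhs in [2,2])
  i=1: ✓ (rhs at j=3; lhs holds on [1,2])
  i=2: ✗ (no rhs in [4,4])
  i=3: ✗ (lhs fails at k=3 before rhs at j=5)
  i=4: ✗ (no rhs in [6,6])
  i=5: ✗ (lhs fails at k=5 before rhs at j=7)
  i=6: ✗ (no rhs in [8,8])
  i=7: ✗ (lhs fails at k=7 before rhs at j=9)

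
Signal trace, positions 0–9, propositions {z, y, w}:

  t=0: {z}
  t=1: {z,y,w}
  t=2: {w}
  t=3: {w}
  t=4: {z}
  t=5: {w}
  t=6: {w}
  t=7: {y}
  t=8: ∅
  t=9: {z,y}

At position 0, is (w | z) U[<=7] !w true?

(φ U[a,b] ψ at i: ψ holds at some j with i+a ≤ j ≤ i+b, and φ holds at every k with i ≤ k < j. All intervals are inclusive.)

Yes

Need some j in [0,7] with !w, and (w | z) at every k in [0,j-1].
  j=0: !w holds; no prefix to check → satisfied.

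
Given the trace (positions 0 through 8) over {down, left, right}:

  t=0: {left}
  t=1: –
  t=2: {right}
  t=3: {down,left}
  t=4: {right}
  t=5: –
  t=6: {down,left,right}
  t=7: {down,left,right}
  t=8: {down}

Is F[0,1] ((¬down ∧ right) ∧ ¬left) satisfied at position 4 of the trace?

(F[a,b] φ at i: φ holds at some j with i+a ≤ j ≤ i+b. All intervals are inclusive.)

Check ((¬down ∧ right) ∧ ¬left) at each j in [4,5]:
  j=4: true
  j=5: false
Found at j=4 → formula holds.

Holds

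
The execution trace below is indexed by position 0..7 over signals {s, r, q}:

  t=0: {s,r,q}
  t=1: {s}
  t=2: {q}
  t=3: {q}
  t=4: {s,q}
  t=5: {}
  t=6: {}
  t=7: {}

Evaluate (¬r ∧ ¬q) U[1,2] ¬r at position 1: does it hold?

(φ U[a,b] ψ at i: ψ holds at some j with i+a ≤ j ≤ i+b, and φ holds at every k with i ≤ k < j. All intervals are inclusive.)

True

Need some j in [2,3] with ¬r, and (¬r ∧ ¬q) at every k in [1,j-1].
  j=2: ¬r holds; (¬r ∧ ¬q) holds at every k in [1,1] → satisfied.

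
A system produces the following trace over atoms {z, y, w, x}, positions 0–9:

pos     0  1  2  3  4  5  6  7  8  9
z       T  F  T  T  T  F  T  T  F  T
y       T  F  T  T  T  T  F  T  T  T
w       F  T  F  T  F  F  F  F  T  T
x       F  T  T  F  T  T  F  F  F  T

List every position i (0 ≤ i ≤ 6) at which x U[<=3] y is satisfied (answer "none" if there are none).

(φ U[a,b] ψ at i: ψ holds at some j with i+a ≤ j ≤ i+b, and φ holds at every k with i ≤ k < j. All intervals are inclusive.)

0, 1, 2, 3, 4, 5

Evaluate at each i in [0,6]:
  i=0: ✓ (rhs at j=0)
  i=1: ✓ (rhs at j=2; lhs holds on [1,1])
  i=2: ✓ (rhs at j=2)
  i=3: ✓ (rhs at j=3)
  i=4: ✓ (rhs at j=4)
  i=5: ✓ (rhs at j=5)
  i=6: ✗ (lhs fails at k=6 before rhs at j=7)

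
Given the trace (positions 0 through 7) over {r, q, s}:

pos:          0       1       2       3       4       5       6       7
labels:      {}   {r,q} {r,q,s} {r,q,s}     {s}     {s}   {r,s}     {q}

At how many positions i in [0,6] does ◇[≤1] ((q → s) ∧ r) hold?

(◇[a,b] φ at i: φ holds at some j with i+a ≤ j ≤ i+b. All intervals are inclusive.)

Evaluate at each i in [0,6]:
  i=0: ✗ (none in [0,1])
  i=1: ✓ (witness j=2)
  i=2: ✓ (witness j=2)
  i=3: ✓ (witness j=3)
  i=4: ✗ (none in [4,5])
  i=5: ✓ (witness j=6)
  i=6: ✓ (witness j=6)
Positions where it holds: {1, 2, 3, 5, 6} → 5.

5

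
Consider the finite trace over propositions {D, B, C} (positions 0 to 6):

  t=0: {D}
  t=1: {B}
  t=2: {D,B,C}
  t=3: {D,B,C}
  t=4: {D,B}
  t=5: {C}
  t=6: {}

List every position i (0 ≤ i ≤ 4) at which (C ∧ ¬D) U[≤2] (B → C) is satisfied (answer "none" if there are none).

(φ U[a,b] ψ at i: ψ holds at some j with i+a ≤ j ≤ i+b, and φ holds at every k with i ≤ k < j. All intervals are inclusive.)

Evaluate at each i in [0,4]:
  i=0: ✓ (rhs at j=0)
  i=1: ✗ (lhs fails at k=1 before rhs at j=2)
  i=2: ✓ (rhs at j=2)
  i=3: ✓ (rhs at j=3)
  i=4: ✗ (lhs fails at k=4 before rhs at j=5)

0, 2, 3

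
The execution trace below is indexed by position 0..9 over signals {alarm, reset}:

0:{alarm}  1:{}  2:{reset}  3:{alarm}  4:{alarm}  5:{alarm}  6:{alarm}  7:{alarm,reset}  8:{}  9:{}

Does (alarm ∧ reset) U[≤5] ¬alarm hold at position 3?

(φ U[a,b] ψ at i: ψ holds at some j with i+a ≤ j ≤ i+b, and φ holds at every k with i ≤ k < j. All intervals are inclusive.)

Does not hold

Need some j in [3,8] with ¬alarm, and (alarm ∧ reset) at every k in [3,j-1].
  j=3: ¬alarm false.
  j=4: ¬alarm false.
  j=5: ¬alarm false.
  j=6: ¬alarm false.
  j=7: ¬alarm false.
  j=8: ¬alarm holds, but (alarm ∧ reset) fails at k=3 → not this j.
No j in the window works → until fails.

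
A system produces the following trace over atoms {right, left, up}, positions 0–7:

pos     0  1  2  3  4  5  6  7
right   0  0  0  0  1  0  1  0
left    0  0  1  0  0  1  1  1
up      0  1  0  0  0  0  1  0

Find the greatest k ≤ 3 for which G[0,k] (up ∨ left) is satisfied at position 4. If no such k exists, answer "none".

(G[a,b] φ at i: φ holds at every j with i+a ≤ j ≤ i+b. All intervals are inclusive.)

none

(up ∨ left) must hold from j=4 onward; find where it first fails.
  j=4: fails → no k works.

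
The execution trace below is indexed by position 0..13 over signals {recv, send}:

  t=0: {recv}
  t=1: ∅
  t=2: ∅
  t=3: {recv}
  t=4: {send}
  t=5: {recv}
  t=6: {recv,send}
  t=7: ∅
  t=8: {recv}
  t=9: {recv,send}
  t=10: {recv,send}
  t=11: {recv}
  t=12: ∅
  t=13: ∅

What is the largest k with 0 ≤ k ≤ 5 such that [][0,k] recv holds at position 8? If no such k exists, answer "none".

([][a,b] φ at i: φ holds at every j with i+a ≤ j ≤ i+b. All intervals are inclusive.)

recv must hold from j=8 onward; find where it first fails.
  j=8: holds
  j=9: holds
  j=10: holds
  j=11: holds
  j=12: fails
Holds on [8,11], so largest k = 3.

3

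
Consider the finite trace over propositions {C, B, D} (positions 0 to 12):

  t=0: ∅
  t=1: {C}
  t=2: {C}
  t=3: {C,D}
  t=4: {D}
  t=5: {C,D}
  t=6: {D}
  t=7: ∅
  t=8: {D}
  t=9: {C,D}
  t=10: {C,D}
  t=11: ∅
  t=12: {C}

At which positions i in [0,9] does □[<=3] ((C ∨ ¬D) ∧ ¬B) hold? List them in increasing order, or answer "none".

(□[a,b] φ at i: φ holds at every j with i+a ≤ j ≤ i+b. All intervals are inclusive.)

Evaluate at each i in [0,9]:
  i=0: ✓ (all of [0,3])
  i=1: ✗ (fails at j=4)
  i=2: ✗ (fails at j=4)
  i=3: ✗ (fails at j=4)
  i=4: ✗ (fails at j=4)
  i=5: ✗ (fails at j=6)
  i=6: ✗ (fails at j=6)
  i=7: ✗ (fails at j=8)
  i=8: ✗ (fails at j=8)
  i=9: ✓ (all of [9,12])

0, 9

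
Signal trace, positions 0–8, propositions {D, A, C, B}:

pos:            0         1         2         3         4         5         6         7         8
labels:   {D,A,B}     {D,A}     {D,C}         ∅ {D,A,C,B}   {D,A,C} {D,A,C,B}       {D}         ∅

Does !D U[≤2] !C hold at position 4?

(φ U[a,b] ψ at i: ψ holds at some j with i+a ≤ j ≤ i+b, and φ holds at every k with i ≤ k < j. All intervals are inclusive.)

False

Need some j in [4,6] with !C, and !D at every k in [4,j-1].
  j=4: !C false.
  j=5: !C false.
  j=6: !C false.
No j in the window works → until fails.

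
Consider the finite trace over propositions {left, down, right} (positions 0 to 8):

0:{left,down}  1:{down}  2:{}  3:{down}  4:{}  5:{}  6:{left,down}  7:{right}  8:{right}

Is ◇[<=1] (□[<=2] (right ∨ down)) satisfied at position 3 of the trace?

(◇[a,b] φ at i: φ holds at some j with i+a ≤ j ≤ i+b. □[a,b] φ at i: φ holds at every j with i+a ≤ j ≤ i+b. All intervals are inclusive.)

Check □[<=2] (right ∨ down) at each j in [3,4]:
  j=3: fails at 4
  j=4: fails at 4
No position in the window satisfies it → formula fails.

No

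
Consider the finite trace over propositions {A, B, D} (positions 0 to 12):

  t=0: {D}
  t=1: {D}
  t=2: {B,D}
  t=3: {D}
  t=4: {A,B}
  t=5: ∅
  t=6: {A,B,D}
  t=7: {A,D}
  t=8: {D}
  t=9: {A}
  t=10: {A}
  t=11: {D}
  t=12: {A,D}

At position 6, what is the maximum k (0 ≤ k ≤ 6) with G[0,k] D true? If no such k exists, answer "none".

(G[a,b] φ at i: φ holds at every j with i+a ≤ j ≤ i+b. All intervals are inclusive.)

2

D must hold from j=6 onward; find where it first fails.
  j=6: holds
  j=7: holds
  j=8: holds
  j=9: fails
Holds on [6,8], so largest k = 2.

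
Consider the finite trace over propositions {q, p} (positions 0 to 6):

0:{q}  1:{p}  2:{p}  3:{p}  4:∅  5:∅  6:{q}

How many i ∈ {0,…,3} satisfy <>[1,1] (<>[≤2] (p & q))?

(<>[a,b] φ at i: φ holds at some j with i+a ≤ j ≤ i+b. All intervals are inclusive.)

0

Evaluate at each i in [0,3]:
  i=0: ✗ (none in [1,1])
  i=1: ✗ (none in [2,2])
  i=2: ✗ (none in [3,3])
  i=3: ✗ (none in [4,4])
Positions where it holds: {} → 0.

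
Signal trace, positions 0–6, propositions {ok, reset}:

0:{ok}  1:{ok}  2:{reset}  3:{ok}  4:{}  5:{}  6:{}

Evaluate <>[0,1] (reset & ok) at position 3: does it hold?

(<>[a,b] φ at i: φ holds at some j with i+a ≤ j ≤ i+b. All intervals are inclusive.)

Check (reset & ok) at each j in [3,4]:
  j=3: false
  j=4: false
No position in the window satisfies it → formula fails.

Does not hold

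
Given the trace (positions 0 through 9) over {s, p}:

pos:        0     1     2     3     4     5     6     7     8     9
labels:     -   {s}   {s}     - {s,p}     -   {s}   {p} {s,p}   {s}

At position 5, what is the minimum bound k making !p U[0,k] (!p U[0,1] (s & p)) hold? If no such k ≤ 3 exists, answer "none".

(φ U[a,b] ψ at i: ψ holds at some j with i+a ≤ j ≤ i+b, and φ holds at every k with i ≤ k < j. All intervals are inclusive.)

none

Need earliest j ≥ 5 with (!p U[0,1] (s & p)), and !p at every k in [5,j-1].
  j=5: rhs fails.
  j=6: rhs fails.
  j=7: rhs fails.
  j=8: rhs holds but lhs fails at k=7.
No witness within the range → none.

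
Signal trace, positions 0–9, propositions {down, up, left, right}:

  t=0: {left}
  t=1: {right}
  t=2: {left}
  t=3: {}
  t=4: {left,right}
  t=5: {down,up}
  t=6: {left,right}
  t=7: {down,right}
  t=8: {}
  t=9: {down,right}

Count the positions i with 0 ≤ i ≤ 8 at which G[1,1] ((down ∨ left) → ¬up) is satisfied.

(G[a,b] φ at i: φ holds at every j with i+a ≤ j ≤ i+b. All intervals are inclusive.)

8

Evaluate at each i in [0,8]:
  i=0: ✓ (all of [1,1])
  i=1: ✓ (all of [2,2])
  i=2: ✓ (all of [3,3])
  i=3: ✓ (all of [4,4])
  i=4: ✗ (fails at j=5)
  i=5: ✓ (all of [6,6])
  i=6: ✓ (all of [7,7])
  i=7: ✓ (all of [8,8])
  i=8: ✓ (all of [9,9])
Positions where it holds: {0, 1, 2, 3, 5, 6, 7, 8} → 8.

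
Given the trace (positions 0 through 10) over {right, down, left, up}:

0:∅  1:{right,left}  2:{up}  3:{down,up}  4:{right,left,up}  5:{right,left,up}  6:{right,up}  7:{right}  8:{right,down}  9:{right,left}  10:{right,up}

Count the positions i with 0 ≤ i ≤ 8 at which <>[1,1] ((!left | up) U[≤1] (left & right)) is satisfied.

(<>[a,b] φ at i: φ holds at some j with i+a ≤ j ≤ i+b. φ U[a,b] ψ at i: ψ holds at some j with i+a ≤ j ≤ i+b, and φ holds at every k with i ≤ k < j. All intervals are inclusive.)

Evaluate at each i in [0,8]:
  i=0: ✓ (witness j=1)
  i=1: ✗ (none in [2,2])
  i=2: ✓ (witness j=3)
  i=3: ✓ (witness j=4)
  i=4: ✓ (witness j=5)
  i=5: ✗ (none in [6,6])
  i=6: ✗ (none in [7,7])
  i=7: ✓ (witness j=8)
  i=8: ✓ (witness j=9)
Positions where it holds: {0, 2, 3, 4, 7, 8} → 6.

6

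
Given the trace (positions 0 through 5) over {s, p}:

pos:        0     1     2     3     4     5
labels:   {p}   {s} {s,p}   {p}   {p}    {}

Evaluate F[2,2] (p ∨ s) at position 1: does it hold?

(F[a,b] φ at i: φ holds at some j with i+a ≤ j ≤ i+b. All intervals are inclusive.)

Yes

Check (p ∨ s) at each j in [3,3]:
  j=3: true
Found at j=3 → formula holds.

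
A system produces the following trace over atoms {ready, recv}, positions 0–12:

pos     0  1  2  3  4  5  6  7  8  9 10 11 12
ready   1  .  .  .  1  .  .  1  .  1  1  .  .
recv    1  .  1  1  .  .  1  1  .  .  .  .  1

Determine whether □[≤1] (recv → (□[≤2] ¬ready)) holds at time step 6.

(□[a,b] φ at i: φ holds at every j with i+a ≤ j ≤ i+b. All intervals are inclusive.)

Check (recv → (□[≤2] ¬ready)) at every j in [6,7]:
  j=6: antecedent true; consequent fails at 7 → ✗
  j=7: antecedent true; consequent fails at 7 → ✗
Fails at j=6 → formula fails.

Does not hold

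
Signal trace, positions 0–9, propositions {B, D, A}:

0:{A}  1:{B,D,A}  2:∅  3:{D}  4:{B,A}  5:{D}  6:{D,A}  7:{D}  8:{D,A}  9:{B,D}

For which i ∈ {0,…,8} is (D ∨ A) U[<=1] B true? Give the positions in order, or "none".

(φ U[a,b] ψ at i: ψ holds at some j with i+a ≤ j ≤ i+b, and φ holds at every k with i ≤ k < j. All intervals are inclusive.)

0, 1, 3, 4, 8

Evaluate at each i in [0,8]:
  i=0: ✓ (rhs at j=1; lhs holds on [0,0])
  i=1: ✓ (rhs at j=1)
  i=2: ✗ (no rhs in [2,3])
  i=3: ✓ (rhs at j=4; lhs holds on [3,3])
  i=4: ✓ (rhs at j=4)
  i=5: ✗ (no rhs in [5,6])
  i=6: ✗ (no rhs in [6,7])
  i=7: ✗ (no rhs in [7,8])
  i=8: ✓ (rhs at j=9; lhs holds on [8,8])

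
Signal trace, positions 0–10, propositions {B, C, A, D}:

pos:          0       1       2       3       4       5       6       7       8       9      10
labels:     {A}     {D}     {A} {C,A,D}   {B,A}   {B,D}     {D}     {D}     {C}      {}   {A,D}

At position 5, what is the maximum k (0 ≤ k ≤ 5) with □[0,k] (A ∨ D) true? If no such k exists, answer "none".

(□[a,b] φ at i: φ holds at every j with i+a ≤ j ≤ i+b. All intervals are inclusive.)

2

(A ∨ D) must hold from j=5 onward; find where it first fails.
  j=5: holds
  j=6: holds
  j=7: holds
  j=8: fails
Holds on [5,7], so largest k = 2.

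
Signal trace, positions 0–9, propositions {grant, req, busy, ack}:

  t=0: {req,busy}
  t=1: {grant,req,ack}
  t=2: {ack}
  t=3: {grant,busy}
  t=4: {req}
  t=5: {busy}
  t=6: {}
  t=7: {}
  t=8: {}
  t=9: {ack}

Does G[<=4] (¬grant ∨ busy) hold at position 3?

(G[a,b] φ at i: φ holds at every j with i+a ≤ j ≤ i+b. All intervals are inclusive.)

Check (¬grant ∨ busy) at every j in [3,7]:
  j=3: true
  j=4: true
  j=5: true
  j=6: true
  j=7: true
All positions satisfy it → formula holds.

Yes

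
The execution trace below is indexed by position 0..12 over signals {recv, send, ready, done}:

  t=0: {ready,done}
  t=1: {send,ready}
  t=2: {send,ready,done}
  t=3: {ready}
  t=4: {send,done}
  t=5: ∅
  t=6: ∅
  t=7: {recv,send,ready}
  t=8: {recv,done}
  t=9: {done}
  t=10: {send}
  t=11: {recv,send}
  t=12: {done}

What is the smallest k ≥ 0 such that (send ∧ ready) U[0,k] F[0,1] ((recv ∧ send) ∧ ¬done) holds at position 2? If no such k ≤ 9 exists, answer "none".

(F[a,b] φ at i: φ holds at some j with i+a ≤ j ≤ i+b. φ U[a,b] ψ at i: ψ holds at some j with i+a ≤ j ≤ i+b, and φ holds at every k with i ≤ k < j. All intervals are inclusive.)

Need earliest j ≥ 2 with F[0,1] ((recv ∧ send) ∧ ¬done), and (send ∧ ready) at every k in [2,j-1].
  j=2: rhs fails.
  j=3: rhs fails.
  j=4: rhs fails.
  j=5: rhs fails.
  j=6: rhs holds but lhs fails at k=3.
  j=7: rhs holds but lhs fails at k=3.
  j=8: rhs fails.
  j=9: rhs fails.
  j=10: rhs holds but lhs fails at k=3.
  j=11: rhs holds but lhs fails at k=3.
No witness within the range → none.

none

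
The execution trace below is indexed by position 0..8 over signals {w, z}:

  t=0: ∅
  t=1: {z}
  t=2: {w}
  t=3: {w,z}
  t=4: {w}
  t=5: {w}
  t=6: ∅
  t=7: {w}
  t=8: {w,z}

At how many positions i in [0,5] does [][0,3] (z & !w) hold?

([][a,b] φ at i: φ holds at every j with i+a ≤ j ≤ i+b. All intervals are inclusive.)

Evaluate at each i in [0,5]:
  i=0: ✗ (fails at j=0)
  i=1: ✗ (fails at j=2)
  i=2: ✗ (fails at j=2)
  i=3: ✗ (fails at j=3)
  i=4: ✗ (fails at j=4)
  i=5: ✗ (fails at j=5)
Positions where it holds: {} → 0.

0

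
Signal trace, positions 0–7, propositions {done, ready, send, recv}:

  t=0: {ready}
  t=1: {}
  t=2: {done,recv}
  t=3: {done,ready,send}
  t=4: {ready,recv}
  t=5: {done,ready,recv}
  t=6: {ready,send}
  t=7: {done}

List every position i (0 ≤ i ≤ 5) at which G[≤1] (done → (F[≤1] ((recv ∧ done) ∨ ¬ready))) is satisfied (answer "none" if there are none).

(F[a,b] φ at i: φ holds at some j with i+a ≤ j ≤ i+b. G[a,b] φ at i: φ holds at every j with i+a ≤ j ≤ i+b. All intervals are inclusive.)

Evaluate at each i in [0,5]:
  i=0: ✓ (all of [0,1])
  i=1: ✓ (all of [1,2])
  i=2: ✗ (fails at j=3)
  i=3: ✗ (fails at j=3)
  i=4: ✓ (all of [4,5])
  i=5: ✓ (all of [5,6])

0, 1, 4, 5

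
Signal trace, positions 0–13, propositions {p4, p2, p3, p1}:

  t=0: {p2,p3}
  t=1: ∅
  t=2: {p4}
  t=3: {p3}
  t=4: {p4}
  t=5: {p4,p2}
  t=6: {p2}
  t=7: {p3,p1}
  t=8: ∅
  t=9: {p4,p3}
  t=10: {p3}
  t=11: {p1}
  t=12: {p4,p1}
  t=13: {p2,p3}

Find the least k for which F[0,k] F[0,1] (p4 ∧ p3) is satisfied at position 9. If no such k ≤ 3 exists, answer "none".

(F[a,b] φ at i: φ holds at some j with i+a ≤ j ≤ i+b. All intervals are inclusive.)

Scan j = 9,10,… for F[0,1] (p4 ∧ p3):
  j=9: holds
First hit at j=9, so smallest k = 9-9 = 0.

0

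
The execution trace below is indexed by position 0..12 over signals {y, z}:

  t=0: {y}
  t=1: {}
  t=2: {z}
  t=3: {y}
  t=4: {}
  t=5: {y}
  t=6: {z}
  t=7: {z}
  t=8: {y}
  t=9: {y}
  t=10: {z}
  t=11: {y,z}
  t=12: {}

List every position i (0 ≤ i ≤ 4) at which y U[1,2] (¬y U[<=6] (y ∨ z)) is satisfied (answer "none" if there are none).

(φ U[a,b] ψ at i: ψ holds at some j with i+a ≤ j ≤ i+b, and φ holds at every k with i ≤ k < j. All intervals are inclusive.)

0, 3

Evaluate at each i in [0,4]:
  i=0: ✓ (rhs at j=1; lhs holds on [0,0])
  i=1: ✗ (lhs fails at k=1 before rhs at j=2)
  i=2: ✗ (lhs fails at k=2 before rhs at j=3)
  i=3: ✓ (rhs at j=4; lhs holds on [3,3])
  i=4: ✗ (lhs fails at k=4 before rhs at j=5)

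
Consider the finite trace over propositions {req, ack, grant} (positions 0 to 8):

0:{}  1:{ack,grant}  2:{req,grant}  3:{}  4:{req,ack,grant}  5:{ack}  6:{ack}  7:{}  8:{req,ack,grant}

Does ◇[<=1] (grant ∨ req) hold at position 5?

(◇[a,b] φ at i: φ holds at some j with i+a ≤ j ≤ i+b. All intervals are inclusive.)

Check (grant ∨ req) at each j in [5,6]:
  j=5: false
  j=6: false
No position in the window satisfies it → formula fails.

False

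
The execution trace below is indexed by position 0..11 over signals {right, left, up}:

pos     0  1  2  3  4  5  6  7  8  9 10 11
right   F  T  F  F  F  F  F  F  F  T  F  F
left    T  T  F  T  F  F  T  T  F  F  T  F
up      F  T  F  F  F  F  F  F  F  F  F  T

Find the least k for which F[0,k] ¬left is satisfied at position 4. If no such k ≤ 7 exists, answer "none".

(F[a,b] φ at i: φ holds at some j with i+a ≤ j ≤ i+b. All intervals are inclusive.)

0

Scan j = 4,5,… for ¬left:
  j=4: holds
First hit at j=4, so smallest k = 4-4 = 0.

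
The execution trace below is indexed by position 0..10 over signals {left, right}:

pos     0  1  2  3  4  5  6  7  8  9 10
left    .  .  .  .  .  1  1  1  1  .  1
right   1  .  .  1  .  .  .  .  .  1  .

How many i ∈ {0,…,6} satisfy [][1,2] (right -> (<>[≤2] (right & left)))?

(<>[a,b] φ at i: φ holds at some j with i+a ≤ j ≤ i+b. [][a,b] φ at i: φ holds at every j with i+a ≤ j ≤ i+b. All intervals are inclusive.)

5

Evaluate at each i in [0,6]:
  i=0: ✓ (all of [1,2])
  i=1: ✗ (fails at j=3)
  i=2: ✗ (fails at j=3)
  i=3: ✓ (all of [4,5])
  i=4: ✓ (all of [5,6])
  i=5: ✓ (all of [6,7])
  i=6: ✓ (all of [7,8])
Positions where it holds: {0, 3, 4, 5, 6} → 5.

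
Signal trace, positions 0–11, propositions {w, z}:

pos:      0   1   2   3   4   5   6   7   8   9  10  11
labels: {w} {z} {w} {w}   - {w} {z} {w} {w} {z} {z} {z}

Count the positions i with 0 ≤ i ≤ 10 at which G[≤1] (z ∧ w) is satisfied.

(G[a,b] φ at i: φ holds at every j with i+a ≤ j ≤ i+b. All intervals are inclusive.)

Evaluate at each i in [0,10]:
  i=0: ✗ (fails at j=0)
  i=1: ✗ (fails at j=1)
  i=2: ✗ (fails at j=2)
  i=3: ✗ (fails at j=3)
  i=4: ✗ (fails at j=4)
  i=5: ✗ (fails at j=5)
  i=6: ✗ (fails at j=6)
  i=7: ✗ (fails at j=7)
  i=8: ✗ (fails at j=8)
  i=9: ✗ (fails at j=9)
  i=10: ✗ (fails at j=10)
Positions where it holds: {} → 0.

0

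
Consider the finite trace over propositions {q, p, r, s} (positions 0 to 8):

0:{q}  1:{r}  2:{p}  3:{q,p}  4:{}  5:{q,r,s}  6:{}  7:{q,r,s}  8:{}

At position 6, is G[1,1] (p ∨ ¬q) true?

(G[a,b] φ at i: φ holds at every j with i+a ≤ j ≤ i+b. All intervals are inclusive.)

Does not hold

Check (p ∨ ¬q) at every j in [7,7]:
  j=7: false
Fails at j=7 → formula fails.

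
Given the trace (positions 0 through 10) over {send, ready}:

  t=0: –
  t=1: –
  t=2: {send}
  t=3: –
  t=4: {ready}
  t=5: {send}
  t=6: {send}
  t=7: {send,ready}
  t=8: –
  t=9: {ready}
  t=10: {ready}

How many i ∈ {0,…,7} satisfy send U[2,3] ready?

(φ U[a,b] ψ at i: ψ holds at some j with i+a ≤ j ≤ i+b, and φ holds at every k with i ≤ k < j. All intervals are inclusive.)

1

Evaluate at each i in [0,7]:
  i=0: ✗ (no rhs in [2,3])
  i=1: ✗ (lhs fails at k=1 before rhs at j=4)
  i=2: ✗ (lhs fails at k=3 before rhs at j=4)
  i=3: ✗ (no rhs in [5,6])
  i=4: ✗ (lhs fails at k=4 before rhs at j=7)
  i=5: ✓ (rhs at j=7; lhs holds on [5,6])
  i=6: ✗ (lhs fails at k=8 before rhs at j=9)
  i=7: ✗ (lhs fails at k=8 before rhs at j=9)
Positions where it holds: {5} → 1.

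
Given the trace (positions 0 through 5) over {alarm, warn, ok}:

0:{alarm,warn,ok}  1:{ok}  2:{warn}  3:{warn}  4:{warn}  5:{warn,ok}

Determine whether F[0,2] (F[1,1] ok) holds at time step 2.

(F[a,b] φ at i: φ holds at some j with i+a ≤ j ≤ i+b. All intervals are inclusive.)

Holds

Check F[1,1] ok at each j in [2,4]:
  j=2: fails (none in [3,3])
  j=3: fails (none in [4,4])
  j=4: holds (witness at 5)
Found at j=4 → formula holds.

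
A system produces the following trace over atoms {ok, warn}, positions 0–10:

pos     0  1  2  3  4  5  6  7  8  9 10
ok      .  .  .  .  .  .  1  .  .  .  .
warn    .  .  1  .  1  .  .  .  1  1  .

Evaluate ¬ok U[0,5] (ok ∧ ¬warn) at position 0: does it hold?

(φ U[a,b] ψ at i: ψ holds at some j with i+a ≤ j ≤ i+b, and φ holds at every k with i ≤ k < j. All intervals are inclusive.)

False

Need some j in [0,5] with (ok ∧ ¬warn), and ¬ok at every k in [0,j-1].
  j=0: (ok ∧ ¬warn) false.
  j=1: (ok ∧ ¬warn) false.
  j=2: (ok ∧ ¬warn) false.
  j=3: (ok ∧ ¬warn) false.
  j=4: (ok ∧ ¬warn) false.
  j=5: (ok ∧ ¬warn) false.
No j in the window works → until fails.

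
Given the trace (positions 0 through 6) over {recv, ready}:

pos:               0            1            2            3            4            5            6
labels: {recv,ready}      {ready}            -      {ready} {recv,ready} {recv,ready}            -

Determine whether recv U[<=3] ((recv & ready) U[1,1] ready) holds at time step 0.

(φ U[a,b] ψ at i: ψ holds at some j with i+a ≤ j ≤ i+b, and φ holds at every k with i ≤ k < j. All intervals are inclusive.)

Need some j in [0,3] with ((recv & ready) U[1,1] ready), and recv at every k in [0,j-1].
  j=0: ((recv & ready) U[1,1] ready) holds; no prefix to check → satisfied.

True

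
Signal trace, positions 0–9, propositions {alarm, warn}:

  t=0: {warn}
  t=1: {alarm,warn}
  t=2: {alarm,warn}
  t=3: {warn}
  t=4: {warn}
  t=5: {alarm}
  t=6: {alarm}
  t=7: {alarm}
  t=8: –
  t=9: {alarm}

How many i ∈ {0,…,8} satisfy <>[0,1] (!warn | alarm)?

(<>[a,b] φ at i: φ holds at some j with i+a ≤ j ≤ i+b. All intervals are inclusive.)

Evaluate at each i in [0,8]:
  i=0: ✓ (witness j=1)
  i=1: ✓ (witness j=1)
  i=2: ✓ (witness j=2)
  i=3: ✗ (none in [3,4])
  i=4: ✓ (witness j=5)
  i=5: ✓ (witness j=5)
  i=6: ✓ (witness j=6)
  i=7: ✓ (witness j=7)
  i=8: ✓ (witness j=8)
Positions where it holds: {0, 1, 2, 4, 5, 6, 7, 8} → 8.

8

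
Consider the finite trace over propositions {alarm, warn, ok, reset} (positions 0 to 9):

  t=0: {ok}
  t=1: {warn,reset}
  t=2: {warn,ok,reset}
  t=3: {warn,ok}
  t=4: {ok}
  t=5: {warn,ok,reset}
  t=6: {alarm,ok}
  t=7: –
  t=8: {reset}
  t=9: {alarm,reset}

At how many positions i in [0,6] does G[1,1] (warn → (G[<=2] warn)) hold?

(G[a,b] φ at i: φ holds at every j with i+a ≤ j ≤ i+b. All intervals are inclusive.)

Evaluate at each i in [0,6]:
  i=0: ✓ (all of [1,1])
  i=1: ✗ (fails at j=2)
  i=2: ✗ (fails at j=3)
  i=3: ✓ (all of [4,4])
  i=4: ✗ (fails at j=5)
  i=5: ✓ (all of [6,6])
  i=6: ✓ (all of [7,7])
Positions where it holds: {0, 3, 5, 6} → 4.

4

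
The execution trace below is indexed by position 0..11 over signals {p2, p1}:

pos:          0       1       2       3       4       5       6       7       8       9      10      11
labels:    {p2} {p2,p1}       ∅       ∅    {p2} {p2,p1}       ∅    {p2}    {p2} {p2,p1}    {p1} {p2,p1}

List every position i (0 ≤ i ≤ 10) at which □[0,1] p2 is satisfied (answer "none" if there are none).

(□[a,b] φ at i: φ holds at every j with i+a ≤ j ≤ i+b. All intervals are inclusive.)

0, 4, 7, 8

Evaluate at each i in [0,10]:
  i=0: ✓ (all of [0,1])
  i=1: ✗ (fails at j=2)
  i=2: ✗ (fails at j=2)
  i=3: ✗ (fails at j=3)
  i=4: ✓ (all of [4,5])
  i=5: ✗ (fails at j=6)
  i=6: ✗ (fails at j=6)
  i=7: ✓ (all of [7,8])
  i=8: ✓ (all of [8,9])
  i=9: ✗ (fails at j=10)
  i=10: ✗ (fails at j=10)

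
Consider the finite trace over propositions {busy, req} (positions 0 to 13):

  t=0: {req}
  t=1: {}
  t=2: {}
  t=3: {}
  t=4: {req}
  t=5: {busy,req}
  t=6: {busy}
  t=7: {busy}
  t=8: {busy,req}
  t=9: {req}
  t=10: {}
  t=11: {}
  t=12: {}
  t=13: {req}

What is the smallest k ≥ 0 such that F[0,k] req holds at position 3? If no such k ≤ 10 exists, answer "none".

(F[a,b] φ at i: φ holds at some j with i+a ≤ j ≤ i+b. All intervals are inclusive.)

Scan j = 3,4,… for req:
  j=3: fails
  j=4: holds
First hit at j=4, so smallest k = 4-3 = 1.

1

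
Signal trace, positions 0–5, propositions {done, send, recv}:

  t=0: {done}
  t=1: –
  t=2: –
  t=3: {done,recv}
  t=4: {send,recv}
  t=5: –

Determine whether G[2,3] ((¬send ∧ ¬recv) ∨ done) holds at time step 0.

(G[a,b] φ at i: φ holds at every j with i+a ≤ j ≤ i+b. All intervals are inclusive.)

Yes

Check ((¬send ∧ ¬recv) ∨ done) at every j in [2,3]:
  j=2: true
  j=3: true
All positions satisfy it → formula holds.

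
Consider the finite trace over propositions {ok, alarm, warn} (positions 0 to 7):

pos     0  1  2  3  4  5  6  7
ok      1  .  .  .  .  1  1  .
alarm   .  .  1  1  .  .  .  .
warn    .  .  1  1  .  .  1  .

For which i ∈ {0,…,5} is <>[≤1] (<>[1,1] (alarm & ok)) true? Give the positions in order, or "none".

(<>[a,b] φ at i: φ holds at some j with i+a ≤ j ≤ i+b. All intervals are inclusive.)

Evaluate at each i in [0,5]:
  i=0: ✗ (none in [0,1])
  i=1: ✗ (none in [1,2])
  i=2: ✗ (none in [2,3])
  i=3: ✗ (none in [3,4])
  i=4: ✗ (none in [4,5])
  i=5: ✗ (none in [5,6])

none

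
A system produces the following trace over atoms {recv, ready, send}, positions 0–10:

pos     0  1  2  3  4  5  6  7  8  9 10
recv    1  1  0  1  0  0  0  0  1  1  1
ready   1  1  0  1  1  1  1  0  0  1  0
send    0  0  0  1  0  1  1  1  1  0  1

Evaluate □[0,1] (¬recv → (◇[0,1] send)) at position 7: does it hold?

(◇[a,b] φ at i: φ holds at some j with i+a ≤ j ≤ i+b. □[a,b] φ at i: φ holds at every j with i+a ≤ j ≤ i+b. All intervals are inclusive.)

Check (¬recv → (◇[0,1] send)) at every j in [7,8]:
  j=7: antecedent true; consequent holds (witness at 7) → ✓
  j=8: antecedent false → ✓
All positions satisfy it → formula holds.

True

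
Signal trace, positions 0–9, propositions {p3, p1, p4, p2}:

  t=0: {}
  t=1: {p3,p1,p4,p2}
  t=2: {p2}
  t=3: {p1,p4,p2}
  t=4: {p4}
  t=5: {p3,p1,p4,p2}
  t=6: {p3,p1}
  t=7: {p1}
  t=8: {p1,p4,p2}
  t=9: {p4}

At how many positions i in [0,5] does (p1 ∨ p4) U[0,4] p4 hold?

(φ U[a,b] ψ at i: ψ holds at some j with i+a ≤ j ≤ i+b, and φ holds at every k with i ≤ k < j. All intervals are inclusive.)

4

Evaluate at each i in [0,5]:
  i=0: ✗ (lhs fails at k=0 before rhs at j=1)
  i=1: ✓ (rhs at j=1)
  i=2: ✗ (lhs fails at k=2 before rhs at j=3)
  i=3: ✓ (rhs at j=3)
  i=4: ✓ (rhs at j=4)
  i=5: ✓ (rhs at j=5)
Positions where it holds: {1, 3, 4, 5} → 4.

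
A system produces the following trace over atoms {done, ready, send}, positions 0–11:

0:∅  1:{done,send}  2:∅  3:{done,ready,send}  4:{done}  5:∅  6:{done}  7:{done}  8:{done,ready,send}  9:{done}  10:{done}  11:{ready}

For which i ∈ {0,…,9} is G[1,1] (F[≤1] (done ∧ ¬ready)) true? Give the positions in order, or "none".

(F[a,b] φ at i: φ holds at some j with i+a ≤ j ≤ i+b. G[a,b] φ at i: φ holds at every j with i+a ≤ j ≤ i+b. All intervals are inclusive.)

0, 2, 3, 4, 5, 6, 7, 8, 9

Evaluate at each i in [0,9]:
  i=0: ✓ (all of [1,1])
  i=1: ✗ (fails at j=2)
  i=2: ✓ (all of [3,3])
  i=3: ✓ (all of [4,4])
  i=4: ✓ (all of [5,5])
  i=5: ✓ (all of [6,6])
  i=6: ✓ (all of [7,7])
  i=7: ✓ (all of [8,8])
  i=8: ✓ (all of [9,9])
  i=9: ✓ (all of [10,10])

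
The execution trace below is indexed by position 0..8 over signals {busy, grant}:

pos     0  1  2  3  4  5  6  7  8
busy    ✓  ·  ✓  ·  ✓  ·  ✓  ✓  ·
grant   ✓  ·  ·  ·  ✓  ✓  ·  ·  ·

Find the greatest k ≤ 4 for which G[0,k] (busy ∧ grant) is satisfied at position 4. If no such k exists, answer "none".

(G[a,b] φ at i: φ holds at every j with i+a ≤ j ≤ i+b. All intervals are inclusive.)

(busy ∧ grant) must hold from j=4 onward; find where it first fails.
  j=4: holds
  j=5: fails
Holds on [4,4], so largest k = 0.

0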